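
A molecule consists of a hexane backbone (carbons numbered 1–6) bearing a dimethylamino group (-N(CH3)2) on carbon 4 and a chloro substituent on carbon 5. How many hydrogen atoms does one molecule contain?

18

Atom tally by fragment:
  CH3 → C:1 H:3
  CH2 → C:1 H:2
  CH2 → C:1 H:2
  CH(N(CH3)2) → C:3 H:7 N:1
  CH(Cl) → C:1 H:1 Cl:1
  CH3 → C:1 H:3
Element totals:
  C: 8
  H: 18
  Cl: 1
  N: 1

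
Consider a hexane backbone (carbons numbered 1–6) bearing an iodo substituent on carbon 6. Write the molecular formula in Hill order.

Atom tally by fragment:
  CH3 → C:1 H:3
  CH2 → C:1 H:2
  CH2 → C:1 H:2
  CH2 → C:1 H:2
  CH2 → C:1 H:2
  CH2I → C:1 H:2 I:1
Element totals:
  C: 6
  H: 13
  I: 1

C6H13I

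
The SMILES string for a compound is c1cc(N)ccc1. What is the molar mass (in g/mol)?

Atom tally by fragment:
  benzene ring core → C:6 H:6
  (− 1 ring H displaced by substituents)
  + NH2 → N:1 H:2
Element totals:
  C: 6
  H: 7
  N: 1
Molecular formula: C6H7N.
  M = 6(12.011) + 7(1.008) + 14.007
    = 72.066 + 7.056 + 14.007 = 93.129

93.13 g/mol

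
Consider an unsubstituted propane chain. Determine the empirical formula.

C3H8

Atom tally by fragment:
  CH3 → C:1 H:3
  CH2 → C:1 H:2
  CH3 → C:1 H:3
Element totals:
  C: 3
  H: 8
Molecular formula: C3H8.
gcd of subscripts (3, 8) = 1, so the empirical formula equals the molecular formula.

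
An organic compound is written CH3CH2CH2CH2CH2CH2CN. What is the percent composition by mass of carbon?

Atom tally by fragment:
  CH3 → C:1 H:3
  CH2 → C:1 H:2
  CH2 → C:1 H:2
  CH2 → C:1 H:2
  CH2 → C:1 H:2
  CH2CN → C:2 H:2 N:1
Element totals:
  C: 7
  H: 13
  N: 1
Molecular formula: C7H13N.
Molar mass = 111.188 g/mol.
Mass from C: 7 × 12.011 = 84.077 g/mol.
%C = 84.077 / 111.188 × 100 = 75.62%.

75.62%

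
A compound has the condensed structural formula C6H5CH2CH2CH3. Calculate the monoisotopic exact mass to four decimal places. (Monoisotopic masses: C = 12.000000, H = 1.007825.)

120.0939

Element totals:
  C: 9
  H: 12
Molecular formula: C9H12.
  M = 9(12.0) + 12(1.007825)
    = 108.000000 + 12.093900 = 120.093900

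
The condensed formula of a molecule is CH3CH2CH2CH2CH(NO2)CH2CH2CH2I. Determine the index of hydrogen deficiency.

1

Element totals:
  C: 8
  H: 16
  I: 1
  N: 1
  O: 2
Molecular formula: C8H16INO2.
DoU = (2C + 2 + N − H − X) / 2 = (2·8 + 2 + 1 − 16 − 1) / 2 = 1.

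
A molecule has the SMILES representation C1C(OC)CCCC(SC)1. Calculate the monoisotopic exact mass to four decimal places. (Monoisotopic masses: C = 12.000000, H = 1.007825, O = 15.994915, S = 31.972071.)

Atom tally by fragment:
  cyclohexane ring core → C:6 H:12
  (− 2 ring H displaced by substituents)
  + OCH3 → C:1 H:3 O:1
  + SCH3 → C:1 H:3 S:1
Element totals:
  C: 8
  H: 16
  O: 1
  S: 1
Molecular formula: C8H16OS.
  M = 8(12.0) + 16(1.007825) + 15.994915 + 31.972071
    = 96.000000 + 16.125200 + 15.994915 + 31.972071 = 160.092186

160.0922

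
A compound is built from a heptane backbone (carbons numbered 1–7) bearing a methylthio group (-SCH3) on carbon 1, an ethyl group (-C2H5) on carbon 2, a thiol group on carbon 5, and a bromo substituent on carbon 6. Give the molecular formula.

Atom tally by fragment:
  CH3SCH2 → C:2 H:5 S:1
  CH(C2H5) → C:3 H:6
  CH2 → C:1 H:2
  CH2 → C:1 H:2
  CH(SH) → C:1 H:2 S:1
  CH(Br) → C:1 H:1 Br:1
  CH3 → C:1 H:3
Element totals:
  C: 10
  H: 21
  Br: 1
  S: 2

C10H21BrS2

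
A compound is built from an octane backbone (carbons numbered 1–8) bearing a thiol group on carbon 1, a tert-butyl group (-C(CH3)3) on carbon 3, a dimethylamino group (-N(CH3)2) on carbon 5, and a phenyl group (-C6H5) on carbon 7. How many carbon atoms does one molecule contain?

20

Atom tally by fragment:
  HSCH2 → C:1 H:3 S:1
  CH2 → C:1 H:2
  CH(C(CH3)3) → C:5 H:10
  CH2 → C:1 H:2
  CH(N(CH3)2) → C:3 H:7 N:1
  CH2 → C:1 H:2
  CH(C6H5) → C:7 H:6
  CH3 → C:1 H:3
Element totals:
  C: 20
  H: 35
  N: 1
  S: 1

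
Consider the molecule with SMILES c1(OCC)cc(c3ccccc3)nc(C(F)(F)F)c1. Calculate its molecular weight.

267.25 g/mol

Atom tally by fragment:
  pyridine ring core → C:5 H:5 N:1
  (− 3 ring H displaced by substituents)
  + OC2H5 → C:2 H:5 O:1
  + C6H5 → C:6 H:5
  + CF3 → C:1 F:3
Element totals:
  C: 14
  H: 12
  F: 3
  N: 1
  O: 1
Molecular formula: C14H12F3NO.
  M = 14(12.011) + 12(1.008) + 3(18.998) + 14.007 + 15.999
    = 168.154 + 12.096 + 56.994 + 14.007 + 15.999 = 267.250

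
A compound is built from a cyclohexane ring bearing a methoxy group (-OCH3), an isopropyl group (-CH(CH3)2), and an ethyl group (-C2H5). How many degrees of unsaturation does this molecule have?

1

Atom tally by fragment:
  cyclohexane ring core → C:6 H:12
  (− 3 ring H displaced by substituents)
  + OCH3 → C:1 H:3 O:1
  + CH(CH3)2 → C:3 H:7
  + C2H5 → C:2 H:5
Element totals:
  C: 12
  H: 24
  O: 1
Molecular formula: C12H24O.
DoU = (2C + 2 + N − H − X) / 2 = (2·12 + 2 + 0 − 24 − 0) / 2 = 1.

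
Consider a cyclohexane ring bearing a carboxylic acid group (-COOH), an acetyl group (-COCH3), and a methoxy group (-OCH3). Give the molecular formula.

Atom tally by fragment:
  cyclohexane ring core → C:6 H:12
  (− 3 ring H displaced by substituents)
  + COOH → C:1 H:1 O:2
  + COCH3 → C:2 H:3 O:1
  + OCH3 → C:1 H:3 O:1
Element totals:
  C: 10
  H: 16
  O: 4

C10H16O4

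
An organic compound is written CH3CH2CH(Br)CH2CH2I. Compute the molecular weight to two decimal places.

276.94 g/mol

Element totals:
  C: 5
  H: 10
  Br: 1
  I: 1
Molecular formula: C5H10BrI.
  M = 5(12.011) + 10(1.008) + 79.904 + 126.904
    = 60.055 + 10.080 + 79.904 + 126.904 = 276.943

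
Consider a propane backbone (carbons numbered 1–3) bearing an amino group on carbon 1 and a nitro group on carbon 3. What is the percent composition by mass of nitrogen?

26.91%

Atom tally by fragment:
  H2NCH2 → C:1 H:4 N:1
  CH2 → C:1 H:2
  CH2NO2 → C:1 H:2 N:1 O:2
Element totals:
  C: 3
  H: 8
  N: 2
  O: 2
Molecular formula: C3H8N2O2.
Molar mass = 104.109 g/mol.
Mass from N: 2 × 14.007 = 28.014 g/mol.
%N = 28.014 / 104.109 × 100 = 26.91%.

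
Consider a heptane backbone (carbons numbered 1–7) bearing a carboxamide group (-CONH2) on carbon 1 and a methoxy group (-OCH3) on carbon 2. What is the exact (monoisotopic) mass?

Atom tally by fragment:
  H2NOCCH2 → C:2 H:4 O:1 N:1
  CH(OCH3) → C:2 H:4 O:1
  CH2 → C:1 H:2
  CH2 → C:1 H:2
  CH2 → C:1 H:2
  CH2 → C:1 H:2
  CH3 → C:1 H:3
Element totals:
  C: 9
  H: 19
  N: 1
  O: 2
Molecular formula: C9H19NO2.
  M = 9(12.0) + 19(1.007825) + 14.003074 + 2(15.994915)
    = 108.000000 + 19.148675 + 14.003074 + 31.989830 = 173.141579

173.1416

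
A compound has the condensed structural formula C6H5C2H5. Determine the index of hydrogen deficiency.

4

Element totals:
  C: 8
  H: 10
Molecular formula: C8H10.
DoU = (2C + 2 + N − H − X) / 2 = (2·8 + 2 + 0 − 10 − 0) / 2 = 4.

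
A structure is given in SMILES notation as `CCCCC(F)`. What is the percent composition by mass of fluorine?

21.08%

Atom tally by fragment:
  CH3 → C:1 H:3
  CH2 → C:1 H:2
  CH2 → C:1 H:2
  CH2 → C:1 H:2
  CH2F → C:1 H:2 F:1
Element totals:
  C: 5
  H: 11
  F: 1
Molecular formula: C5H11F.
Molar mass = 90.141 g/mol.
Mass from F: 1 × 18.998 = 18.998 g/mol.
%F = 18.998 / 90.141 × 100 = 21.08%.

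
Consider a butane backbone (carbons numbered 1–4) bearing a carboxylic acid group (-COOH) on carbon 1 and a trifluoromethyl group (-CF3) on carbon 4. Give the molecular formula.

C6H9F3O2

Atom tally by fragment:
  HOOCCH2 → C:2 H:3 O:2
  CH2 → C:1 H:2
  CH2 → C:1 H:2
  CH2CF3 → C:2 H:2 F:3
Element totals:
  C: 6
  H: 9
  F: 3
  O: 2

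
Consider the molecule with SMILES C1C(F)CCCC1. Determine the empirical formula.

Atom tally by fragment:
  cyclohexane ring core → C:6 H:12
  (− 1 ring H displaced by substituents)
  + F → F:1
Element totals:
  C: 6
  H: 11
  F: 1
Molecular formula: C6H11F.
gcd of subscripts (6, 1, 11) = 1, so the empirical formula equals the molecular formula.

C6H11F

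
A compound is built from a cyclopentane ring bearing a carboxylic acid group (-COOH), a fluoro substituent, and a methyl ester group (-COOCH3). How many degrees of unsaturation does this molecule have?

3

Atom tally by fragment:
  cyclopentane ring core → C:5 H:10
  (− 3 ring H displaced by substituents)
  + COOH → C:1 H:1 O:2
  + F → F:1
  + COOCH3 → C:2 H:3 O:2
Element totals:
  C: 8
  H: 11
  F: 1
  O: 4
Molecular formula: C8H11FO4.
DoU = (2C + 2 + N − H − X) / 2 = (2·8 + 2 + 0 − 11 − 1) / 2 = 3.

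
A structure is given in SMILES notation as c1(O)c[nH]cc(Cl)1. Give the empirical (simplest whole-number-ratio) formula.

Atom tally by fragment:
  pyrrole ring core → C:4 H:5 N:1
  (− 2 ring H displaced by substituents)
  + OH → O:1 H:1
  + Cl → Cl:1
Element totals:
  C: 4
  H: 4
  Cl: 1
  N: 1
  O: 1
Molecular formula: C4H4ClNO.
gcd of subscripts (4, 1, 4, 1, 1) = 1, so the empirical formula equals the molecular formula.

C4H4ClNO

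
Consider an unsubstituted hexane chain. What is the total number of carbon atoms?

Atom tally by fragment:
  CH3 → C:1 H:3
  CH2 → C:1 H:2
  CH2 → C:1 H:2
  CH2 → C:1 H:2
  CH2 → C:1 H:2
  CH3 → C:1 H:3
Element totals:
  C: 6
  H: 14

6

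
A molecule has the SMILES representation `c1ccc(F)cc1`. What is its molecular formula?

Atom tally by fragment:
  benzene ring core → C:6 H:6
  (− 1 ring H displaced by substituents)
  + F → F:1
Element totals:
  C: 6
  H: 5
  F: 1

C6H5F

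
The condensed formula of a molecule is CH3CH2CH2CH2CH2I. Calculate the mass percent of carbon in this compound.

30.32%

Atom tally by fragment:
  CH3 → C:1 H:3
  CH2 → C:1 H:2
  CH2 → C:1 H:2
  CH2 → C:1 H:2
  CH2I → C:1 H:2 I:1
Element totals:
  C: 5
  H: 11
  I: 1
Molecular formula: C5H11I.
Molar mass = 198.047 g/mol.
Mass from C: 5 × 12.011 = 60.055 g/mol.
%C = 60.055 / 198.047 × 100 = 30.32%.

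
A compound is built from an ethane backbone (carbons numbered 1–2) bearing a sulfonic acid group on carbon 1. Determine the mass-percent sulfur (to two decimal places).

29.11%

Atom tally by fragment:
  HO3SCH2 → C:1 H:3 S:1 O:3
  CH3 → C:1 H:3
Element totals:
  C: 2
  H: 6
  O: 3
  S: 1
Molecular formula: C2H6O3S.
Molar mass = 110.127 g/mol.
Mass from S: 1 × 32.06 = 32.060 g/mol.
%S = 32.060 / 110.127 × 100 = 29.11%.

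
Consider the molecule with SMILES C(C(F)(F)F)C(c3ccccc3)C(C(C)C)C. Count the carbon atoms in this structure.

14

Atom tally by fragment:
  F3CCH2 → C:2 H:2 F:3
  CH(C6H5) → C:7 H:6
  CH(CH(CH3)2) → C:4 H:8
  CH3 → C:1 H:3
Element totals:
  C: 14
  H: 19
  F: 3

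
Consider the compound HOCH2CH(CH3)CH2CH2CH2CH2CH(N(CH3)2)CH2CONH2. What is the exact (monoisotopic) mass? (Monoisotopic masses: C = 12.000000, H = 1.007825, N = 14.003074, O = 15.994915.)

230.1994

Element totals:
  C: 12
  H: 26
  N: 2
  O: 2
Molecular formula: C12H26N2O2.
  M = 12(12.0) + 26(1.007825) + 2(14.003074) + 2(15.994915)
    = 144.000000 + 26.203450 + 28.006148 + 31.989830 = 230.199428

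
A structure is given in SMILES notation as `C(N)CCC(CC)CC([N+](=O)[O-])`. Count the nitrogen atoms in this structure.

2

Atom tally by fragment:
  H2NCH2 → C:1 H:4 N:1
  CH2 → C:1 H:2
  CH2 → C:1 H:2
  CH(C2H5) → C:3 H:6
  CH2 → C:1 H:2
  CH2NO2 → C:1 H:2 N:1 O:2
Element totals:
  C: 8
  H: 18
  N: 2
  O: 2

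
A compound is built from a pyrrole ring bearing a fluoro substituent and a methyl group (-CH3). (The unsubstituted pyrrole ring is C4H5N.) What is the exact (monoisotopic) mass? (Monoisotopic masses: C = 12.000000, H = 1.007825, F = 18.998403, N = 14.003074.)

Atom tally by fragment:
  pyrrole ring core → C:4 H:5 N:1
  (− 2 ring H displaced by substituents)
  + F → F:1
  + CH3 → C:1 H:3
Element totals:
  C: 5
  H: 6
  F: 1
  N: 1
Molecular formula: C5H6FN.
  M = 5(12.0) + 6(1.007825) + 18.998403 + 14.003074
    = 60.000000 + 6.046950 + 18.998403 + 14.003074 = 99.048427

99.0484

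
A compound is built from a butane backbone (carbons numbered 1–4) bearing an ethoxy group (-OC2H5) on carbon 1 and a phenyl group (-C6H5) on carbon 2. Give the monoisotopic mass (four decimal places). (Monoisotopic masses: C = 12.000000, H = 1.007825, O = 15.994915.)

178.1358

Atom tally by fragment:
  C2H5OCH2 → C:3 H:7 O:1
  CH(C6H5) → C:7 H:6
  CH2 → C:1 H:2
  CH3 → C:1 H:3
Element totals:
  C: 12
  H: 18
  O: 1
Molecular formula: C12H18O.
  M = 12(12.0) + 18(1.007825) + 15.994915
    = 144.000000 + 18.140850 + 15.994915 = 178.135765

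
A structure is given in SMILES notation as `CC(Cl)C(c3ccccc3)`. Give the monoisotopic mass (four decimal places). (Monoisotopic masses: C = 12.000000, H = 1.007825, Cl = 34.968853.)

Atom tally by fragment:
  CH3 → C:1 H:3
  CH(Cl) → C:1 H:1 Cl:1
  CH2C6H5 → C:7 H:7
Element totals:
  C: 9
  H: 11
  Cl: 1
Molecular formula: C9H11Cl.
  M = 9(12.0) + 11(1.007825) + 34.968853
    = 108.000000 + 11.086075 + 34.968853 = 154.054928

154.0549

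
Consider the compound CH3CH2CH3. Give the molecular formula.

Atom tally by fragment:
  CH3 → C:1 H:3
  CH2 → C:1 H:2
  CH3 → C:1 H:3
Element totals:
  C: 3
  H: 8

C3H8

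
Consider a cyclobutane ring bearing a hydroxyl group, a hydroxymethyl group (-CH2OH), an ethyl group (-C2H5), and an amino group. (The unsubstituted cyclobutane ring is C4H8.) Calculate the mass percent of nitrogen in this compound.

9.65%

Atom tally by fragment:
  cyclobutane ring core → C:4 H:8
  (− 4 ring H displaced by substituents)
  + OH → O:1 H:1
  + CH2OH → C:1 H:3 O:1
  + C2H5 → C:2 H:5
  + NH2 → N:1 H:2
Element totals:
  C: 7
  H: 15
  N: 1
  O: 2
Molecular formula: C7H15NO2.
Molar mass = 145.202 g/mol.
Mass from N: 1 × 14.007 = 14.007 g/mol.
%N = 14.007 / 145.202 × 100 = 9.65%.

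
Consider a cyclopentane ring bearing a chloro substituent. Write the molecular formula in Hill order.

Atom tally by fragment:
  cyclopentane ring core → C:5 H:10
  (− 1 ring H displaced by substituents)
  + Cl → Cl:1
Element totals:
  C: 5
  H: 9
  Cl: 1

C5H9Cl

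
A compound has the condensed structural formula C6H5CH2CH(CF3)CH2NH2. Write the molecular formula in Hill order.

Atom tally by fragment:
  C6H5CH2 → C:7 H:7
  CH(CF3) → C:2 H:1 F:3
  CH2NH2 → C:1 H:4 N:1
Element totals:
  C: 10
  H: 12
  F: 3
  N: 1

C10H12F3N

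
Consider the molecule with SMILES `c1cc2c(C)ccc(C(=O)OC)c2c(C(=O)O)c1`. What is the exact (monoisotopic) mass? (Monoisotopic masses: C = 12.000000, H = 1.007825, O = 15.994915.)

Atom tally by fragment:
  naphthalene ring system core → C:10 H:8
  (− 3 ring H displaced by substituents)
  + CH3 → C:1 H:3
  + COOCH3 → C:2 H:3 O:2
  + COOH → C:1 H:1 O:2
Element totals:
  C: 14
  H: 12
  O: 4
Molecular formula: C14H12O4.
  M = 14(12.0) + 12(1.007825) + 4(15.994915)
    = 168.000000 + 12.093900 + 63.979660 = 244.073560

244.0736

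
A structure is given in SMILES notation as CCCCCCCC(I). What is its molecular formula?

Atom tally by fragment:
  CH3 → C:1 H:3
  CH2 → C:1 H:2
  CH2 → C:1 H:2
  CH2 → C:1 H:2
  CH2 → C:1 H:2
  CH2 → C:1 H:2
  CH2 → C:1 H:2
  CH2I → C:1 H:2 I:1
Element totals:
  C: 8
  H: 17
  I: 1

C8H17I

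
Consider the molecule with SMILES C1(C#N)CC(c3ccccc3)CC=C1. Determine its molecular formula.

Atom tally by fragment:
  cyclohexene ring core → C:6 H:10
  (− 2 ring H displaced by substituents)
  + CN → C:1 N:1
  + C6H5 → C:6 H:5
Element totals:
  C: 13
  H: 13
  N: 1

C13H13N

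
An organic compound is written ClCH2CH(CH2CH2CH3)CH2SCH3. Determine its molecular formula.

Atom tally by fragment:
  ClCH2 → C:1 H:2 Cl:1
  CH(CH2CH2CH3) → C:4 H:8
  CH2SCH3 → C:2 H:5 S:1
Element totals:
  C: 7
  H: 15
  Cl: 1
  S: 1

C7H15ClS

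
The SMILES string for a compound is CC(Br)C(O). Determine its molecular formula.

Atom tally by fragment:
  CH3 → C:1 H:3
  CH(Br) → C:1 H:1 Br:1
  CH2OH → C:1 H:3 O:1
Element totals:
  C: 3
  H: 7
  Br: 1
  O: 1

C3H7BrO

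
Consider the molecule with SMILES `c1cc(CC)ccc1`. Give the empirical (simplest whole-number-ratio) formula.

C4H5

Atom tally by fragment:
  benzene ring core → C:6 H:6
  (− 1 ring H displaced by substituents)
  + C2H5 → C:2 H:5
Element totals:
  C: 8
  H: 10
Molecular formula: C8H10.
gcd of subscripts = 2; dividing each by 2:
  C: 8/2 = 4
  H: 10/2 = 5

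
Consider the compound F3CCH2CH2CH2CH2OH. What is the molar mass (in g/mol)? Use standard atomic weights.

142.12 g/mol

Element totals:
  C: 5
  H: 9
  F: 3
  O: 1
Molecular formula: C5H9F3O.
  M = 5(12.011) + 9(1.008) + 3(18.998) + 15.999
    = 60.055 + 9.072 + 56.994 + 15.999 = 142.120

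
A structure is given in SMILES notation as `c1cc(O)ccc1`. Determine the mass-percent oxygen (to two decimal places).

Atom tally by fragment:
  benzene ring core → C:6 H:6
  (− 1 ring H displaced by substituents)
  + OH → O:1 H:1
Element totals:
  C: 6
  H: 6
  O: 1
Molecular formula: C6H6O.
Molar mass = 94.113 g/mol.
Mass from O: 1 × 15.999 = 15.999 g/mol.
%O = 15.999 / 94.113 × 100 = 17.00%.

17.00%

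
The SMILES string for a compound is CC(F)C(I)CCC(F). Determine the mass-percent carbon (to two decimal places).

29.05%

Atom tally by fragment:
  CH3 → C:1 H:3
  CH(F) → C:1 H:1 F:1
  CH(I) → C:1 H:1 I:1
  CH2 → C:1 H:2
  CH2 → C:1 H:2
  CH2F → C:1 H:2 F:1
Element totals:
  C: 6
  H: 11
  F: 2
  I: 1
Molecular formula: C6H11F2I.
Molar mass = 248.054 g/mol.
Mass from C: 6 × 12.011 = 72.066 g/mol.
%C = 72.066 / 248.054 × 100 = 29.05%.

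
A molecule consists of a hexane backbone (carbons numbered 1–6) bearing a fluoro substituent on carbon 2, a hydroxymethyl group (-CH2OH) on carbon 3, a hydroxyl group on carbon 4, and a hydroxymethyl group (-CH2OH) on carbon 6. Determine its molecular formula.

C8H17FO3

Atom tally by fragment:
  CH3 → C:1 H:3
  CH(F) → C:1 H:1 F:1
  CH(CH2OH) → C:2 H:4 O:1
  CH(OH) → C:1 H:2 O:1
  CH2 → C:1 H:2
  CH2CH2OH → C:2 H:5 O:1
Element totals:
  C: 8
  H: 17
  F: 1
  O: 3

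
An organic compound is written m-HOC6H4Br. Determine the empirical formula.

Atom tally by fragment:
  benzene ring core → C:6 H:6
  (− 2 ring H displaced by substituents)
  + OH → O:1 H:1
  + Br → Br:1
Element totals:
  C: 6
  H: 5
  Br: 1
  O: 1
Molecular formula: C6H5BrO.
gcd of subscripts (1, 6, 5, 1) = 1, so the empirical formula equals the molecular formula.

C6H5BrO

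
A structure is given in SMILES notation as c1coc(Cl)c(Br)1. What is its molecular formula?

C4H2BrClO

Atom tally by fragment:
  furan ring core → C:4 H:4 O:1
  (− 2 ring H displaced by substituents)
  + Cl → Cl:1
  + Br → Br:1
Element totals:
  C: 4
  H: 2
  Br: 1
  Cl: 1
  O: 1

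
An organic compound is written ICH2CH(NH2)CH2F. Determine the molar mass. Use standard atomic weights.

203.00 g/mol

Atom tally by fragment:
  ICH2 → C:1 H:2 I:1
  CH(NH2) → C:1 H:3 N:1
  CH2F → C:1 H:2 F:1
Element totals:
  C: 3
  H: 7
  F: 1
  I: 1
  N: 1
Molecular formula: C3H7FIN.
  M = 3(12.011) + 7(1.008) + 18.998 + 126.904 + 14.007
    = 36.033 + 7.056 + 18.998 + 126.904 + 14.007 = 202.998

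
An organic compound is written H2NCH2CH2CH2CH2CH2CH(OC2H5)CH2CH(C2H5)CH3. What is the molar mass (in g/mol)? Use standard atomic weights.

Element totals:
  C: 13
  H: 29
  N: 1
  O: 1
Molecular formula: C13H29NO.
  M = 13(12.011) + 29(1.008) + 14.007 + 15.999
    = 156.143 + 29.232 + 14.007 + 15.999 = 215.381

215.38 g/mol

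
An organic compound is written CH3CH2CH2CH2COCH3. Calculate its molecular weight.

100.16 g/mol

Element totals:
  C: 6
  H: 12
  O: 1
Molecular formula: C6H12O.
  M = 6(12.011) + 12(1.008) + 15.999
    = 72.066 + 12.096 + 15.999 = 100.161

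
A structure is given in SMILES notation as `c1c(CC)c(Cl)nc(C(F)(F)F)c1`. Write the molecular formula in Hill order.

Atom tally by fragment:
  pyridine ring core → C:5 H:5 N:1
  (− 3 ring H displaced by substituents)
  + C2H5 → C:2 H:5
  + Cl → Cl:1
  + CF3 → C:1 F:3
Element totals:
  C: 8
  H: 7
  Cl: 1
  F: 3
  N: 1

C8H7ClF3N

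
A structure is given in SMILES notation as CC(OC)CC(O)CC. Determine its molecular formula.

C7H16O2

Atom tally by fragment:
  CH3 → C:1 H:3
  CH(OCH3) → C:2 H:4 O:1
  CH2 → C:1 H:2
  CH(OH) → C:1 H:2 O:1
  CH2 → C:1 H:2
  CH3 → C:1 H:3
Element totals:
  C: 7
  H: 16
  O: 2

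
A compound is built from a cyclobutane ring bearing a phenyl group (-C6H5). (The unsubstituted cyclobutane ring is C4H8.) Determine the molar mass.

132.21 g/mol

Atom tally by fragment:
  cyclobutane ring core → C:4 H:8
  (− 1 ring H displaced by substituents)
  + C6H5 → C:6 H:5
Element totals:
  C: 10
  H: 12
Molecular formula: C10H12.
  M = 10(12.011) + 12(1.008)
    = 120.110 + 12.096 = 132.206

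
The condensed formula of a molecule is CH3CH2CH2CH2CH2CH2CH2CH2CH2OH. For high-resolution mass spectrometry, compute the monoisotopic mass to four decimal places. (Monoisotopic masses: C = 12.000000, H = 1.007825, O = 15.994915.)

Atom tally by fragment:
  CH3 → C:1 H:3
  CH2 → C:1 H:2
  CH2 → C:1 H:2
  CH2 → C:1 H:2
  CH2 → C:1 H:2
  CH2 → C:1 H:2
  CH2 → C:1 H:2
  CH2CH2OH → C:2 H:5 O:1
Element totals:
  C: 9
  H: 20
  O: 1
Molecular formula: C9H20O.
  M = 9(12.0) + 20(1.007825) + 15.994915
    = 108.000000 + 20.156500 + 15.994915 = 144.151415

144.1514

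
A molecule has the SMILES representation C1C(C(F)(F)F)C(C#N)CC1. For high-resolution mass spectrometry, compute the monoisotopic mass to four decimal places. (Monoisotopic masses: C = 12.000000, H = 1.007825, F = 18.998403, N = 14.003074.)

163.0609

Atom tally by fragment:
  cyclopentane ring core → C:5 H:10
  (− 2 ring H displaced by substituents)
  + CF3 → C:1 F:3
  + CN → C:1 N:1
Element totals:
  C: 7
  H: 8
  F: 3
  N: 1
Molecular formula: C7H8F3N.
  M = 7(12.0) + 8(1.007825) + 3(18.998403) + 14.003074
    = 84.000000 + 8.062600 + 56.995209 + 14.003074 = 163.060883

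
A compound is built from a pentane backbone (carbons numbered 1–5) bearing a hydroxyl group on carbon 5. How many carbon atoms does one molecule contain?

5

Atom tally by fragment:
  CH3 → C:1 H:3
  CH2 → C:1 H:2
  CH2 → C:1 H:2
  CH2 → C:1 H:2
  CH2OH → C:1 H:3 O:1
Element totals:
  C: 5
  H: 12
  O: 1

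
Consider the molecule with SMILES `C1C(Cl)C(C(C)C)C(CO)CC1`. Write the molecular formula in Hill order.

Atom tally by fragment:
  cyclohexane ring core → C:6 H:12
  (− 3 ring H displaced by substituents)
  + Cl → Cl:1
  + CH(CH3)2 → C:3 H:7
  + CH2OH → C:1 H:3 O:1
Element totals:
  C: 10
  H: 19
  Cl: 1
  O: 1

C10H19ClO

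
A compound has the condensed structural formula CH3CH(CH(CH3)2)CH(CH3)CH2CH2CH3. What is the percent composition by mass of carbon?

84.41%

Atom tally by fragment:
  CH3 → C:1 H:3
  CH(CH(CH3)2) → C:4 H:8
  CH(CH3) → C:2 H:4
  CH2 → C:1 H:2
  CH2 → C:1 H:2
  CH3 → C:1 H:3
Element totals:
  C: 10
  H: 22
Molecular formula: C10H22.
Molar mass = 142.286 g/mol.
Mass from C: 10 × 12.011 = 120.110 g/mol.
%C = 120.110 / 142.286 × 100 = 84.41%.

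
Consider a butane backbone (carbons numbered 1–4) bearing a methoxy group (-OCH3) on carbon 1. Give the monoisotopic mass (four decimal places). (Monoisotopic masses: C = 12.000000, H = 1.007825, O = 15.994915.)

Atom tally by fragment:
  CH3OCH2 → C:2 H:5 O:1
  CH2 → C:1 H:2
  CH2 → C:1 H:2
  CH3 → C:1 H:3
Element totals:
  C: 5
  H: 12
  O: 1
Molecular formula: C5H12O.
  M = 5(12.0) + 12(1.007825) + 15.994915
    = 60.000000 + 12.093900 + 15.994915 = 88.088815

88.0888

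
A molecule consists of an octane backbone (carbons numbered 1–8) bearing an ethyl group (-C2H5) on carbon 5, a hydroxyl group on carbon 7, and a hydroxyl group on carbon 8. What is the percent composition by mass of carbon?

68.92%

Atom tally by fragment:
  CH3 → C:1 H:3
  CH2 → C:1 H:2
  CH2 → C:1 H:2
  CH2 → C:1 H:2
  CH(C2H5) → C:3 H:6
  CH2 → C:1 H:2
  CH(OH) → C:1 H:2 O:1
  CH2OH → C:1 H:3 O:1
Element totals:
  C: 10
  H: 22
  O: 2
Molecular formula: C10H22O2.
Molar mass = 174.284 g/mol.
Mass from C: 10 × 12.011 = 120.110 g/mol.
%C = 120.110 / 174.284 × 100 = 68.92%.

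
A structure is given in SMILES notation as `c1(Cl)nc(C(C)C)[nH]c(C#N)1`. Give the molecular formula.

C7H8ClN3

Atom tally by fragment:
  imidazole ring core → C:3 H:4 N:2
  (− 3 ring H displaced by substituents)
  + Cl → Cl:1
  + CH(CH3)2 → C:3 H:7
  + CN → C:1 N:1
Element totals:
  C: 7
  H: 8
  Cl: 1
  N: 3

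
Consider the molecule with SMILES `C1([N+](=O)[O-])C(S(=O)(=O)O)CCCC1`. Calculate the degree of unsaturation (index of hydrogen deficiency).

Atom tally by fragment:
  cyclohexane ring core → C:6 H:12
  (− 2 ring H displaced by substituents)
  + NO2 → N:1 O:2
  + SO3H → S:1 O:3 H:1
Element totals:
  C: 6
  H: 11
  N: 1
  O: 5
  S: 1
Molecular formula: C6H11NO5S.
DoU = (2C + 2 + N − H − X) / 2 = (2·6 + 2 + 1 − 11 − 0) / 2 = 2.

2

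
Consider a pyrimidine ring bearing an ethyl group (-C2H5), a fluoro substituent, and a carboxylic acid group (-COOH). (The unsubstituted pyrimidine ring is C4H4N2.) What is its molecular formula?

C7H7FN2O2

Atom tally by fragment:
  pyrimidine ring core → C:4 H:4 N:2
  (− 3 ring H displaced by substituents)
  + C2H5 → C:2 H:5
  + F → F:1
  + COOH → C:1 H:1 O:2
Element totals:
  C: 7
  H: 7
  F: 1
  N: 2
  O: 2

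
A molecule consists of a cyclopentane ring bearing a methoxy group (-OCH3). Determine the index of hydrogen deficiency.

1

Atom tally by fragment:
  cyclopentane ring core → C:5 H:10
  (− 1 ring H displaced by substituents)
  + OCH3 → C:1 H:3 O:1
Element totals:
  C: 6
  H: 12
  O: 1
Molecular formula: C6H12O.
DoU = (2C + 2 + N − H − X) / 2 = (2·6 + 2 + 0 − 12 − 0) / 2 = 1.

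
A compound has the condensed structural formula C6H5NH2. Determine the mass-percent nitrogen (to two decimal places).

15.04%

Element totals:
  C: 6
  H: 7
  N: 1
Molecular formula: C6H7N.
Molar mass = 93.129 g/mol.
Mass from N: 1 × 14.007 = 14.007 g/mol.
%N = 14.007 / 93.129 × 100 = 15.04%.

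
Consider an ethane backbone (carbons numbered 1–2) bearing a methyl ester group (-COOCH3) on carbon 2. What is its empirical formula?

C2H4O

Atom tally by fragment:
  CH3 → C:1 H:3
  CH2COOCH3 → C:3 H:5 O:2
Element totals:
  C: 4
  H: 8
  O: 2
Molecular formula: C4H8O2.
gcd of subscripts = 2; dividing each by 2:
  C: 4/2 = 2
  H: 8/2 = 4
  O: 2/2 = 1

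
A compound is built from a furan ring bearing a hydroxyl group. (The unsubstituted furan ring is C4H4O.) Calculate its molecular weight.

84.07 g/mol

Atom tally by fragment:
  furan ring core → C:4 H:4 O:1
  (− 1 ring H displaced by substituents)
  + OH → O:1 H:1
Element totals:
  C: 4
  H: 4
  O: 2
Molecular formula: C4H4O2.
  M = 4(12.011) + 4(1.008) + 2(15.999)
    = 48.044 + 4.032 + 31.998 = 84.074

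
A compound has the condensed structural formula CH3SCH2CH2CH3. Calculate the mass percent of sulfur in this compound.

35.55%

Atom tally by fragment:
  CH3SCH2 → C:2 H:5 S:1
  CH2 → C:1 H:2
  CH3 → C:1 H:3
Element totals:
  C: 4
  H: 10
  S: 1
Molecular formula: C4H10S.
Molar mass = 90.184 g/mol.
Mass from S: 1 × 32.06 = 32.060 g/mol.
%S = 32.060 / 90.184 × 100 = 35.55%.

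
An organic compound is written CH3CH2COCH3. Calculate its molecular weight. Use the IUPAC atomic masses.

Atom tally by fragment:
  CH3 → C:1 H:3
  CH2COCH3 → C:3 H:5 O:1
Element totals:
  C: 4
  H: 8
  O: 1
Molecular formula: C4H8O.
  M = 4(12.011) + 8(1.008) + 15.999
    = 48.044 + 8.064 + 15.999 = 72.107

72.11 g/mol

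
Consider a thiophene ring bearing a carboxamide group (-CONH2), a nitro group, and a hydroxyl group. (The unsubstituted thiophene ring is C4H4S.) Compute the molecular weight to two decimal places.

Atom tally by fragment:
  thiophene ring core → C:4 H:4 S:1
  (− 3 ring H displaced by substituents)
  + CONH2 → C:1 H:2 O:1 N:1
  + NO2 → N:1 O:2
  + OH → O:1 H:1
Element totals:
  C: 5
  H: 4
  N: 2
  O: 4
  S: 1
Molecular formula: C5H4N2O4S.
  M = 5(12.011) + 4(1.008) + 2(14.007) + 4(15.999) + 32.06
    = 60.055 + 4.032 + 28.014 + 63.996 + 32.060 = 188.157

188.16 g/mol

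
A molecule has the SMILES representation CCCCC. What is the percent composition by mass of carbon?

83.24%

Atom tally by fragment:
  CH3 → C:1 H:3
  CH2 → C:1 H:2
  CH2 → C:1 H:2
  CH2 → C:1 H:2
  CH3 → C:1 H:3
Element totals:
  C: 5
  H: 12
Molecular formula: C5H12.
Molar mass = 72.151 g/mol.
Mass from C: 5 × 12.011 = 60.055 g/mol.
%C = 60.055 / 72.151 × 100 = 83.24%.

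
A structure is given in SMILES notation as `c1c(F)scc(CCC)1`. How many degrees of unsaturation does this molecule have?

Atom tally by fragment:
  thiophene ring core → C:4 H:4 S:1
  (− 2 ring H displaced by substituents)
  + F → F:1
  + CH2CH2CH3 → C:3 H:7
Element totals:
  C: 7
  H: 9
  F: 1
  S: 1
Molecular formula: C7H9FS.
DoU = (2C + 2 + N − H − X) / 2 = (2·7 + 2 + 0 − 9 − 1) / 2 = 3.

3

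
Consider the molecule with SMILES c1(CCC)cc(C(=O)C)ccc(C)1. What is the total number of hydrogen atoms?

Atom tally by fragment:
  benzene ring core → C:6 H:6
  (− 3 ring H displaced by substituents)
  + CH2CH2CH3 → C:3 H:7
  + COCH3 → C:2 H:3 O:1
  + CH3 → C:1 H:3
Element totals:
  C: 12
  H: 16
  O: 1

16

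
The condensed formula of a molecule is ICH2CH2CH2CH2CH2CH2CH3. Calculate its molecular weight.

226.10 g/mol

Atom tally by fragment:
  ICH2 → C:1 H:2 I:1
  CH2 → C:1 H:2
  CH2 → C:1 H:2
  CH2 → C:1 H:2
  CH2 → C:1 H:2
  CH2 → C:1 H:2
  CH3 → C:1 H:3
Element totals:
  C: 7
  H: 15
  I: 1
Molecular formula: C7H15I.
  M = 7(12.011) + 15(1.008) + 126.904
    = 84.077 + 15.120 + 126.904 = 226.101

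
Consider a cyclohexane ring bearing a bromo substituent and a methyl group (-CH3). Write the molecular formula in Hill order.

C7H13Br

Atom tally by fragment:
  cyclohexane ring core → C:6 H:12
  (− 2 ring H displaced by substituents)
  + Br → Br:1
  + CH3 → C:1 H:3
Element totals:
  C: 7
  H: 13
  Br: 1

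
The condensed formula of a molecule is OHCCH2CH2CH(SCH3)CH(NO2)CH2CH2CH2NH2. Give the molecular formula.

Atom tally by fragment:
  OHCCH2 → C:2 H:3 O:1
  CH2 → C:1 H:2
  CH(SCH3) → C:2 H:4 S:1
  CH(NO2) → C:1 H:1 N:1 O:2
  CH2 → C:1 H:2
  CH2 → C:1 H:2
  CH2NH2 → C:1 H:4 N:1
Element totals:
  C: 9
  H: 18
  N: 2
  O: 3
  S: 1

C9H18N2O3S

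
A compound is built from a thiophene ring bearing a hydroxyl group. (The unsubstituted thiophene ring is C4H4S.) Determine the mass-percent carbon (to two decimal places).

Atom tally by fragment:
  thiophene ring core → C:4 H:4 S:1
  (− 1 ring H displaced by substituents)
  + OH → O:1 H:1
Element totals:
  C: 4
  H: 4
  O: 1
  S: 1
Molecular formula: C4H4OS.
Molar mass = 100.135 g/mol.
Mass from C: 4 × 12.011 = 48.044 g/mol.
%C = 48.044 / 100.135 × 100 = 47.98%.

47.98%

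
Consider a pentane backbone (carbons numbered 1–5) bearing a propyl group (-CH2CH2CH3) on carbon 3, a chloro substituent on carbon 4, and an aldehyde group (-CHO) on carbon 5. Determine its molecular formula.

C9H17ClO

Atom tally by fragment:
  CH3 → C:1 H:3
  CH2 → C:1 H:2
  CH(CH2CH2CH3) → C:4 H:8
  CH(Cl) → C:1 H:1 Cl:1
  CH2CHO → C:2 H:3 O:1
Element totals:
  C: 9
  H: 17
  Cl: 1
  O: 1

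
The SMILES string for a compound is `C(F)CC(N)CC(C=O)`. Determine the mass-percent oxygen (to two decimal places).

12.01%

Atom tally by fragment:
  FCH2 → C:1 H:2 F:1
  CH2 → C:1 H:2
  CH(NH2) → C:1 H:3 N:1
  CH2 → C:1 H:2
  CH2CHO → C:2 H:3 O:1
Element totals:
  C: 6
  H: 12
  F: 1
  N: 1
  O: 1
Molecular formula: C6H12FNO.
Molar mass = 133.166 g/mol.
Mass from O: 1 × 15.999 = 15.999 g/mol.
%O = 15.999 / 133.166 × 100 = 12.01%.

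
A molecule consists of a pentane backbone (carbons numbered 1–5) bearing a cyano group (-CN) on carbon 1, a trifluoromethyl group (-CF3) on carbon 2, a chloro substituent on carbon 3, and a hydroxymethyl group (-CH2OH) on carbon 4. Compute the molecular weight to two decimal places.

229.63 g/mol

Atom tally by fragment:
  NCCH2 → C:2 H:2 N:1
  CH(CF3) → C:2 H:1 F:3
  CH(Cl) → C:1 H:1 Cl:1
  CH(CH2OH) → C:2 H:4 O:1
  CH3 → C:1 H:3
Element totals:
  C: 8
  H: 11
  Cl: 1
  F: 3
  N: 1
  O: 1
Molecular formula: C8H11ClF3NO.
  M = 8(12.011) + 11(1.008) + 35.45 + 3(18.998) + 14.007 + 15.999
    = 96.088 + 11.088 + 35.450 + 56.994 + 14.007 + 15.999 = 229.626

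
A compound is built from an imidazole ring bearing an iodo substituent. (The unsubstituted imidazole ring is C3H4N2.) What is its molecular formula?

Atom tally by fragment:
  imidazole ring core → C:3 H:4 N:2
  (− 1 ring H displaced by substituents)
  + I → I:1
Element totals:
  C: 3
  H: 3
  I: 1
  N: 2

C3H3IN2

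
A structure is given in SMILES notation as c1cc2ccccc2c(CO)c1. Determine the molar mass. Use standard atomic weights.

Atom tally by fragment:
  naphthalene ring system core → C:10 H:8
  (− 1 ring H displaced by substituents)
  + CH2OH → C:1 H:3 O:1
Element totals:
  C: 11
  H: 10
  O: 1
Molecular formula: C11H10O.
  M = 11(12.011) + 10(1.008) + 15.999
    = 132.121 + 10.080 + 15.999 = 158.200

158.20 g/mol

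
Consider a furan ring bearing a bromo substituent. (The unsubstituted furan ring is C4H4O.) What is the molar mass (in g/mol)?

Atom tally by fragment:
  furan ring core → C:4 H:4 O:1
  (− 1 ring H displaced by substituents)
  + Br → Br:1
Element totals:
  C: 4
  H: 3
  Br: 1
  O: 1
Molecular formula: C4H3BrO.
  M = 4(12.011) + 3(1.008) + 79.904 + 15.999
    = 48.044 + 3.024 + 79.904 + 15.999 = 146.971

146.97 g/mol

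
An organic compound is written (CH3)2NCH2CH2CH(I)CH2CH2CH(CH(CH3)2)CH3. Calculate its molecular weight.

Atom tally by fragment:
  (CH3)2NCH2 → C:3 H:8 N:1
  CH2 → C:1 H:2
  CH(I) → C:1 H:1 I:1
  CH2 → C:1 H:2
  CH2 → C:1 H:2
  CH(CH(CH3)2) → C:4 H:8
  CH3 → C:1 H:3
Element totals:
  C: 12
  H: 26
  I: 1
  N: 1
Molecular formula: C12H26IN.
  M = 12(12.011) + 26(1.008) + 126.904 + 14.007
    = 144.132 + 26.208 + 126.904 + 14.007 = 311.251

311.25 g/mol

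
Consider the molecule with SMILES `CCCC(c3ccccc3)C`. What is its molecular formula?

Atom tally by fragment:
  CH3 → C:1 H:3
  CH2 → C:1 H:2
  CH2 → C:1 H:2
  CH(C6H5) → C:7 H:6
  CH3 → C:1 H:3
Element totals:
  C: 11
  H: 16

C11H16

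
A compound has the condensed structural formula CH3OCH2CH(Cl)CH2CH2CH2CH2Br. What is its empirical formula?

C7H14BrClO

Atom tally by fragment:
  CH3OCH2 → C:2 H:5 O:1
  CH(Cl) → C:1 H:1 Cl:1
  CH2 → C:1 H:2
  CH2 → C:1 H:2
  CH2 → C:1 H:2
  CH2Br → C:1 H:2 Br:1
Element totals:
  C: 7
  H: 14
  Br: 1
  Cl: 1
  O: 1
Molecular formula: C7H14BrClO.
gcd of subscripts (1, 7, 1, 14, 1) = 1, so the empirical formula equals the molecular formula.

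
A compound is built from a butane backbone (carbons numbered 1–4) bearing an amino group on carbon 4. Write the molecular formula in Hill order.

Atom tally by fragment:
  CH3 → C:1 H:3
  CH2 → C:1 H:2
  CH2 → C:1 H:2
  CH2NH2 → C:1 H:4 N:1
Element totals:
  C: 4
  H: 11
  N: 1

C4H11N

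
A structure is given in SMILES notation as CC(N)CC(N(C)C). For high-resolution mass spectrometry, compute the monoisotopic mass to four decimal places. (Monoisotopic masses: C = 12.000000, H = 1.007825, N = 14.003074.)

Atom tally by fragment:
  CH3 → C:1 H:3
  CH(NH2) → C:1 H:3 N:1
  CH2 → C:1 H:2
  CH2N(CH3)2 → C:3 H:8 N:1
Element totals:
  C: 6
  H: 16
  N: 2
Molecular formula: C6H16N2.
  M = 6(12.0) + 16(1.007825) + 2(14.003074)
    = 72.000000 + 16.125200 + 28.006148 = 116.131348

116.1313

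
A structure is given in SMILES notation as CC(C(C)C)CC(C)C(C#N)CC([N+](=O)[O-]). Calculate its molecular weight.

226.32 g/mol

Atom tally by fragment:
  CH3 → C:1 H:3
  CH(CH(CH3)2) → C:4 H:8
  CH2 → C:1 H:2
  CH(CH3) → C:2 H:4
  CH(CN) → C:2 H:1 N:1
  CH2 → C:1 H:2
  CH2NO2 → C:1 H:2 N:1 O:2
Element totals:
  C: 12
  H: 22
  N: 2
  O: 2
Molecular formula: C12H22N2O2.
  M = 12(12.011) + 22(1.008) + 2(14.007) + 2(15.999)
    = 144.132 + 22.176 + 28.014 + 31.998 = 226.320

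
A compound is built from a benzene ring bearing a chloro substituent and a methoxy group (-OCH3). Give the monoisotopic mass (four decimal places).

Atom tally by fragment:
  benzene ring core → C:6 H:6
  (− 2 ring H displaced by substituents)
  + Cl → Cl:1
  + OCH3 → C:1 H:3 O:1
Element totals:
  C: 7
  H: 7
  Cl: 1
  O: 1
Molecular formula: C7H7ClO.
  M = 7(12.0) + 7(1.007825) + 34.968853 + 15.994915
    = 84.000000 + 7.054775 + 34.968853 + 15.994915 = 142.018543

142.0185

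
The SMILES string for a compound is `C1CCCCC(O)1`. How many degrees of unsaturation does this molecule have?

Atom tally by fragment:
  cyclohexane ring core → C:6 H:12
  (− 1 ring H displaced by substituents)
  + OH → O:1 H:1
Element totals:
  C: 6
  H: 12
  O: 1
Molecular formula: C6H12O.
DoU = (2C + 2 + N − H − X) / 2 = (2·6 + 2 + 0 − 12 − 0) / 2 = 1.

1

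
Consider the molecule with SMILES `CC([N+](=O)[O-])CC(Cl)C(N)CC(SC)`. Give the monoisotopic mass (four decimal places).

Atom tally by fragment:
  CH3 → C:1 H:3
  CH(NO2) → C:1 H:1 N:1 O:2
  CH2 → C:1 H:2
  CH(Cl) → C:1 H:1 Cl:1
  CH(NH2) → C:1 H:3 N:1
  CH2 → C:1 H:2
  CH2SCH3 → C:2 H:5 S:1
Element totals:
  C: 8
  H: 17
  Cl: 1
  N: 2
  O: 2
  S: 1
Molecular formula: C8H17ClN2O2S.
  M = 8(12.0) + 17(1.007825) + 34.968853 + 2(14.003074) + 2(15.994915) + 31.972071
    = 96.000000 + 17.133025 + 34.968853 + 28.006148 + 31.989830 + 31.972071 = 240.069927

240.0699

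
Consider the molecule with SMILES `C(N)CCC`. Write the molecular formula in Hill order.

Atom tally by fragment:
  H2NCH2 → C:1 H:4 N:1
  CH2 → C:1 H:2
  CH2 → C:1 H:2
  CH3 → C:1 H:3
Element totals:
  C: 4
  H: 11
  N: 1

C4H11N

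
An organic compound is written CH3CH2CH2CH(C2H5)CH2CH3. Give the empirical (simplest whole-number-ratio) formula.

C4H9

Element totals:
  C: 8
  H: 18
Molecular formula: C8H18.
gcd of subscripts = 2; dividing each by 2:
  C: 8/2 = 4
  H: 18/2 = 9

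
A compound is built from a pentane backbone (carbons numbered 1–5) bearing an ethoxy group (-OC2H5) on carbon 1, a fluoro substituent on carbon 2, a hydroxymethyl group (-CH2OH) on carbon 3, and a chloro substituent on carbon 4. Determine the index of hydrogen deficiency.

0

Atom tally by fragment:
  C2H5OCH2 → C:3 H:7 O:1
  CH(F) → C:1 H:1 F:1
  CH(CH2OH) → C:2 H:4 O:1
  CH(Cl) → C:1 H:1 Cl:1
  CH3 → C:1 H:3
Element totals:
  C: 8
  H: 16
  Cl: 1
  F: 1
  O: 2
Molecular formula: C8H16ClFO2.
DoU = (2C + 2 + N − H − X) / 2 = (2·8 + 2 + 0 − 16 − 2) / 2 = 0.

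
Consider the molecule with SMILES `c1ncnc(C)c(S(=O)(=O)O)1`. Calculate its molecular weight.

174.17 g/mol

Atom tally by fragment:
  pyrimidine ring core → C:4 H:4 N:2
  (− 2 ring H displaced by substituents)
  + CH3 → C:1 H:3
  + SO3H → S:1 O:3 H:1
Element totals:
  C: 5
  H: 6
  N: 2
  O: 3
  S: 1
Molecular formula: C5H6N2O3S.
  M = 5(12.011) + 6(1.008) + 2(14.007) + 3(15.999) + 32.06
    = 60.055 + 6.048 + 28.014 + 47.997 + 32.060 = 174.174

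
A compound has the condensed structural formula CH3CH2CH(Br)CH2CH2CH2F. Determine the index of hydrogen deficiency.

Element totals:
  C: 6
  H: 12
  Br: 1
  F: 1
Molecular formula: C6H12BrF.
DoU = (2C + 2 + N − H − X) / 2 = (2·6 + 2 + 0 − 12 − 2) / 2 = 0.

0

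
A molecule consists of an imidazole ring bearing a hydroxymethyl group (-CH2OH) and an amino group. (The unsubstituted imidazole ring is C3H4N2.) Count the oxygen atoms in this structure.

Atom tally by fragment:
  imidazole ring core → C:3 H:4 N:2
  (− 2 ring H displaced by substituents)
  + CH2OH → C:1 H:3 O:1
  + NH2 → N:1 H:2
Element totals:
  C: 4
  H: 7
  N: 3
  O: 1

1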